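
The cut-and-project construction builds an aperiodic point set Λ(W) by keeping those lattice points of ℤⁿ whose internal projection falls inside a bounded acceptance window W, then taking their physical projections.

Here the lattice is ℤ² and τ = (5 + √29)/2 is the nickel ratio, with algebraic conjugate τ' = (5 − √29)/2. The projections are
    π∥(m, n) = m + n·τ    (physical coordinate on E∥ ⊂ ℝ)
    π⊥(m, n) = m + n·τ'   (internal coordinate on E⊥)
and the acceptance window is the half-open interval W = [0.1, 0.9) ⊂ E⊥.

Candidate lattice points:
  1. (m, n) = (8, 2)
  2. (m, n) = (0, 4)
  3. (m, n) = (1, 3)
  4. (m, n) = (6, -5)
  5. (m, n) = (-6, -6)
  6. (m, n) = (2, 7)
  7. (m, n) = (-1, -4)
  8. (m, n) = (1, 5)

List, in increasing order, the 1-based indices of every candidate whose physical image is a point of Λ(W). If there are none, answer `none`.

3, 6

Numerically τ ≈ 5.19258 and τ' = −1/τ ≈ -0.19258.
[1] lift (8,2): star map gives 7.61484; window check 0.1 ≤ 7.61484 < 0.9 is false → out
[2] lift (0,4): star map gives -0.77033; window check 0.1 ≤ -0.77033 < 0.9 is false → out
[3] lift (1,3): star map gives 0.42225; window check 0.1 ≤ 0.42225 < 0.9 is true → IN Λ
[4] lift (6,-5): star map gives 6.96291; window check 0.1 ≤ 6.96291 < 0.9 is false → out
[5] lift (-6,-6): star map gives -4.84451; window check 0.1 ≤ -4.84451 < 0.9 is false → out
[6] lift (2,7): star map gives 0.65192; window check 0.1 ≤ 0.65192 < 0.9 is true → IN Λ
[7] lift (-1,-4): star map gives -0.22967; window check 0.1 ≤ -0.22967 < 0.9 is false → out
[8] lift (1,5): star map gives 0.03709; window check 0.1 ≤ 0.03709 < 0.9 is false → out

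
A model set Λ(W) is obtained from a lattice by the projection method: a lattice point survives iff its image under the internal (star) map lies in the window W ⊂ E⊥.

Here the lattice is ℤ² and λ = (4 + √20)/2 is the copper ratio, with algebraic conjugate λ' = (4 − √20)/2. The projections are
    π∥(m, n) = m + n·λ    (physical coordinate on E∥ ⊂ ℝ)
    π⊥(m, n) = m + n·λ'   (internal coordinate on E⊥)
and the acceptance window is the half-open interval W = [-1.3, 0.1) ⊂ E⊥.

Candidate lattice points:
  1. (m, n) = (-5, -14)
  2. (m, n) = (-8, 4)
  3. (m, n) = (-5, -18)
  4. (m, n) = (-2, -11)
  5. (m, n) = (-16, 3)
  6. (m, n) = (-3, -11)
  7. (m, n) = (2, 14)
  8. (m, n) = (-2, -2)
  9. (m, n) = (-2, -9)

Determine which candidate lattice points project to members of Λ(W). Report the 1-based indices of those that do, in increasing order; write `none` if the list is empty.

Numerically λ ≈ 4.23607 and λ' = −1/λ ≈ -0.23607.
[1] lift (-5,-14): star map gives -1.69505; window check -1.3 ≤ -1.69505 < 0.1 is false → out
[2] lift (-8,4): star map gives -8.94427; window check -1.3 ≤ -8.94427 < 0.1 is false → out
[3] lift (-5,-18): star map gives -0.75078; window check -1.3 ≤ -0.75078 < 0.1 is true → IN Λ
[4] lift (-2,-11): star map gives 0.59675; window check -1.3 ≤ 0.59675 < 0.1 is false → out
[5] lift (-16,3): star map gives -16.70820; window check -1.3 ≤ -16.70820 < 0.1 is false → out
[6] lift (-3,-11): star map gives -0.40325; window check -1.3 ≤ -0.40325 < 0.1 is true → IN Λ
[7] lift (2,14): star map gives -1.30495; window check -1.3 ≤ -1.30495 < 0.1 is false → out
[8] lift (-2,-2): star map gives -1.52786; window check -1.3 ≤ -1.52786 < 0.1 is false → out
[9] lift (-2,-9): star map gives 0.12461; window check -1.3 ≤ 0.12461 < 0.1 is false → out

3, 6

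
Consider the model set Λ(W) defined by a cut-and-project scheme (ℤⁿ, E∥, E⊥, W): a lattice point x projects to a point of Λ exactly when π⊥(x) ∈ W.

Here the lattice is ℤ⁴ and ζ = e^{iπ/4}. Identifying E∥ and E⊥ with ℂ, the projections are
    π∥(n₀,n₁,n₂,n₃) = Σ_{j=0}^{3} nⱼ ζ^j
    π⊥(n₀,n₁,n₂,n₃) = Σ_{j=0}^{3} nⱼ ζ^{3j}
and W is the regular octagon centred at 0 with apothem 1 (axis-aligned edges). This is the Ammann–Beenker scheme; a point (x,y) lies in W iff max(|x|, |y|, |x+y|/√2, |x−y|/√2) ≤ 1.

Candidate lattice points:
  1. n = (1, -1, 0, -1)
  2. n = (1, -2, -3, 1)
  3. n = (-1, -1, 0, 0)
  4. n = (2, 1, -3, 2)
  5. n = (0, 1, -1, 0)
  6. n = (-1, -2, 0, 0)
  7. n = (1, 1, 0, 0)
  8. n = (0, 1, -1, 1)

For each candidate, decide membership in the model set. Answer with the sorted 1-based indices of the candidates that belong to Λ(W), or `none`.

3, 7

Internal map: ζ^{3j} for j=0..3 gives (1,0), (−√2/2,√2/2), (0,−1), (√2/2,√2/2).
candidate 1: n = (1, -1, 0, -1) → π⊥ ≈ (+1.00000, -1.41421); max(|x|,|y|,|x±y|/√2) = 1.70711 > 1 ⇒ ∉ W
candidate 2: n = (1, -2, -3, 1) → π⊥ ≈ (+3.12132, +2.29289); max(|x|,|y|,|x±y|/√2) = 3.82843 > 1 ⇒ ∉ W
candidate 3: n = (-1, -1, 0, 0) → π⊥ ≈ (-0.29289, -0.70711); max(|x|,|y|,|x±y|/√2) = 0.70711 ≤ 1 ⇒ ∈ W
candidate 4: n = (2, 1, -3, 2) → π⊥ ≈ (+2.70711, +5.12132); max(|x|,|y|,|x±y|/√2) = 5.53553 > 1 ⇒ ∉ W
candidate 5: n = (0, 1, -1, 0) → π⊥ ≈ (-0.70711, +1.70711); max(|x|,|y|,|x±y|/√2) = 1.70711 > 1 ⇒ ∉ W
candidate 6: n = (-1, -2, 0, 0) → π⊥ ≈ (+0.41421, -1.41421); max(|x|,|y|,|x±y|/√2) = 1.41421 > 1 ⇒ ∉ W
candidate 7: n = (1, 1, 0, 0) → π⊥ ≈ (+0.29289, +0.70711); max(|x|,|y|,|x±y|/√2) = 0.70711 ≤ 1 ⇒ ∈ W
candidate 8: n = (0, 1, -1, 1) → π⊥ ≈ (+0.00000, +2.41421); max(|x|,|y|,|x±y|/√2) = 2.41421 > 1 ⇒ ∉ W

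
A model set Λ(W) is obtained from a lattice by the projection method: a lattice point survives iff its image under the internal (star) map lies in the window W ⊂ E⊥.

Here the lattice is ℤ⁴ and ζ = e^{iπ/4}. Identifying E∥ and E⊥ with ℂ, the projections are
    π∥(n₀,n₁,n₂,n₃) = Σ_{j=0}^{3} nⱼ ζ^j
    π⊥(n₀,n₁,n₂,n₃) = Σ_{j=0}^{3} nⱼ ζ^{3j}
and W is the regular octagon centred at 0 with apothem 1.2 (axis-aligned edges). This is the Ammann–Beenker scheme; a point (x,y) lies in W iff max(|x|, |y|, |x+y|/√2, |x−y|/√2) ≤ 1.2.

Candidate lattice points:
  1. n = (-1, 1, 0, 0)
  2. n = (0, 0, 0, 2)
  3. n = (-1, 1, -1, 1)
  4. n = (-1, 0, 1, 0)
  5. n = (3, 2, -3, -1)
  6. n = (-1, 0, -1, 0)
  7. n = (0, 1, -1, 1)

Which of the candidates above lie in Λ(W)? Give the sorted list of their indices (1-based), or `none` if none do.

none

With ζ = e^{iπ/4} the internal vectors are ζ^0,ζ^3,ζ^6,ζ^9.
candidate 1: n = (-1, 1, 0, 0) → π⊥ ≈ (-1.7071, +0.7071); max(|x|,|y|,|x±y|/√2) = 1.7071 > 1.2 ⇒ ∉ W
candidate 2: n = (0, 0, 0, 2) → π⊥ ≈ (+1.4142, +1.4142); max(|x|,|y|,|x±y|/√2) = 2.0000 > 1.2 ⇒ ∉ W
candidate 3: n = (-1, 1, -1, 1) → π⊥ ≈ (-1.0000, +2.4142); max(|x|,|y|,|x±y|/√2) = 2.4142 > 1.2 ⇒ ∉ W
candidate 4: n = (-1, 0, 1, 0) → π⊥ ≈ (-1.0000, -1.0000); max(|x|,|y|,|x±y|/√2) = 1.4142 > 1.2 ⇒ ∉ W
candidate 5: n = (3, 2, -3, -1) → π⊥ ≈ (+0.8787, +3.7071); max(|x|,|y|,|x±y|/√2) = 3.7071 > 1.2 ⇒ ∉ W
candidate 6: n = (-1, 0, -1, 0) → π⊥ ≈ (-1.0000, +1.0000); max(|x|,|y|,|x±y|/√2) = 1.4142 > 1.2 ⇒ ∉ W
candidate 7: n = (0, 1, -1, 1) → π⊥ ≈ (+0.0000, +2.4142); max(|x|,|y|,|x±y|/√2) = 2.4142 > 1.2 ⇒ ∉ W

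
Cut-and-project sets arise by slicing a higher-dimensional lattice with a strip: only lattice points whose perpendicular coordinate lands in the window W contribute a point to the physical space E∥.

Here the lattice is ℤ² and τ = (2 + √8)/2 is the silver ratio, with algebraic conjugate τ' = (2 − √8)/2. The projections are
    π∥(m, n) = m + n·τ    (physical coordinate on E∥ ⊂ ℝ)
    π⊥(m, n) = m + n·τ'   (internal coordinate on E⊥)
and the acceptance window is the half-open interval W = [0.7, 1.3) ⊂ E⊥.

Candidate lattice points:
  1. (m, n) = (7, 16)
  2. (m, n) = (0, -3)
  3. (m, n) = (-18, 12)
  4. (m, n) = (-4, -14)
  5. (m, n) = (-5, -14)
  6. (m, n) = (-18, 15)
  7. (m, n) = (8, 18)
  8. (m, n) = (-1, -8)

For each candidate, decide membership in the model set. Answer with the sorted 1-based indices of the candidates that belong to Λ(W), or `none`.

2, 5

Compute τ' = (2−√8)/2 = -0.414214, so π⊥(m,n) = m -0.414214·n.
#1 (7,16): internal coord 7 + (16)·τ' = +0.372583; +0.372583 ∉ [0.7, 1.3) → out
#2 (0,-3): internal coord 0 + (-3)·τ' = +1.242641; +1.242641 ∈ [0.7, 1.3) → IN Λ
#3 (-18,12): internal coord -18 + (12)·τ' = -22.970563; -22.970563 ∉ [0.7, 1.3) → out
#4 (-4,-14): internal coord -4 + (-14)·τ' = +1.798990; +1.798990 ∉ [0.7, 1.3) → out
#5 (-5,-14): internal coord -5 + (-14)·τ' = +0.798990; +0.798990 ∈ [0.7, 1.3) → IN Λ
#6 (-18,15): internal coord -18 + (15)·τ' = -24.213203; -24.213203 ∉ [0.7, 1.3) → out
#7 (8,18): internal coord 8 + (18)·τ' = +0.544156; +0.544156 ∉ [0.7, 1.3) → out
#8 (-1,-8): internal coord -1 + (-8)·τ' = +2.313708; +2.313708 ∉ [0.7, 1.3) → out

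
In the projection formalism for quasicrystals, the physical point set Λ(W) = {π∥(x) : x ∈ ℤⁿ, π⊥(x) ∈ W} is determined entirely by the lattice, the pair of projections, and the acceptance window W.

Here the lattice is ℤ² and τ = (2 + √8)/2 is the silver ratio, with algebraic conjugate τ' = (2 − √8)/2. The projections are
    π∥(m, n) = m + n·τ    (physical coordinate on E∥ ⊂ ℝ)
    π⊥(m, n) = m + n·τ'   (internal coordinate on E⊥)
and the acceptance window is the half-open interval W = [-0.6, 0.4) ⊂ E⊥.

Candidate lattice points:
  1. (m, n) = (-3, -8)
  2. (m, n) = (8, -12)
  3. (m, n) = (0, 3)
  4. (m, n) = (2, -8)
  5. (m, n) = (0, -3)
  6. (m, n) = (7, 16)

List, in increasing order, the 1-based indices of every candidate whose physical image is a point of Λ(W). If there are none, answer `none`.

Compute τ' = (2−√8)/2 = -0.41421, so π⊥(m,n) = m -0.41421·n.
#1 (-3,-8): internal coord -3 + (-8)·τ' = +0.31371; +0.31371 ∈ [-0.6, 0.4) → IN Λ
#2 (8,-12): internal coord 8 + (-12)·τ' = +12.97056; +12.97056 ∉ [-0.6, 0.4) → out
#3 (0,3): internal coord 0 + (3)·τ' = -1.24264; -1.24264 ∉ [-0.6, 0.4) → out
#4 (2,-8): internal coord 2 + (-8)·τ' = +5.31371; +5.31371 ∉ [-0.6, 0.4) → out
#5 (0,-3): internal coord 0 + (-3)·τ' = +1.24264; +1.24264 ∉ [-0.6, 0.4) → out
#6 (7,16): internal coord 7 + (16)·τ' = +0.37258; +0.37258 ∈ [-0.6, 0.4) → IN Λ

1, 6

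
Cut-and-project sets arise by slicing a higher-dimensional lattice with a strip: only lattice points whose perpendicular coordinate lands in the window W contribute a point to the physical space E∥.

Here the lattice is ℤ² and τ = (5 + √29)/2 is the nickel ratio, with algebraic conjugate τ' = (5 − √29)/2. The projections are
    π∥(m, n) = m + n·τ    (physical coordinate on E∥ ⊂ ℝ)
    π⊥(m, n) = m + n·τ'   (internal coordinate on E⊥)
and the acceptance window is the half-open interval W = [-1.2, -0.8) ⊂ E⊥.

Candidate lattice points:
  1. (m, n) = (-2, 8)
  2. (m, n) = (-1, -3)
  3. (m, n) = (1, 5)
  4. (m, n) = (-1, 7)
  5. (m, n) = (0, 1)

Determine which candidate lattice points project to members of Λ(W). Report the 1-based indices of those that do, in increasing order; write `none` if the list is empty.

τ' = (5−√29)/2 ≈ -0.1926.
[1] lift (-2,8): star map gives -3.5407; window check -1.2 ≤ -3.5407 < -0.8 is false → out
[2] lift (-1,-3): star map gives -0.4223; window check -1.2 ≤ -0.4223 < -0.8 is false → out
[3] lift (1,5): star map gives 0.0371; window check -1.2 ≤ 0.0371 < -0.8 is false → out
[4] lift (-1,7): star map gives -2.3481; window check -1.2 ≤ -2.3481 < -0.8 is false → out
[5] lift (0,1): star map gives -0.1926; window check -1.2 ≤ -0.1926 < -0.8 is false → out

none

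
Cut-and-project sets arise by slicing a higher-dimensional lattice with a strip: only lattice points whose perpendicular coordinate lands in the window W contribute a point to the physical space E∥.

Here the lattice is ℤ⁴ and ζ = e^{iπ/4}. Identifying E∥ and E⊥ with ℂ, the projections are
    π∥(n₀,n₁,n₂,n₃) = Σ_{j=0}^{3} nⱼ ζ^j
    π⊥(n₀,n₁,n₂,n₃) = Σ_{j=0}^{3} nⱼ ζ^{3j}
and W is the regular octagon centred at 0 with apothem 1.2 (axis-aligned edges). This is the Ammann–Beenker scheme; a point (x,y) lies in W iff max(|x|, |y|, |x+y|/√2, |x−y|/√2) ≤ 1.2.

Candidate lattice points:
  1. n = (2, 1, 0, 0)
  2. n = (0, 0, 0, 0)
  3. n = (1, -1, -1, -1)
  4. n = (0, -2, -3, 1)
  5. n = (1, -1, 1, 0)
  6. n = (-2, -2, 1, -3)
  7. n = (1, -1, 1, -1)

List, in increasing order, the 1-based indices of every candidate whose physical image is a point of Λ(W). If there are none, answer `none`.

π⊥(n) = n₀ + n₁ζ³ + n₂ζ⁶ + n₃ζ⁹ where ζ = e^{iπ/4}.
#1 (2, 1, 0, 0): internal (1.2929, 0.7071); octagon support 1.4142 vs apothem 1.2 → ∉ W
#2 (0, 0, 0, 0): internal (0.0000, 0.0000); octagon support 0.0000 vs apothem 1.2 → ∈ W
#3 (1, -1, -1, -1): internal (1.0000, -0.4142); octagon support 1.0000 vs apothem 1.2 → ∈ W
#4 (0, -2, -3, 1): internal (2.1213, 2.2929); octagon support 3.1213 vs apothem 1.2 → ∉ W
#5 (1, -1, 1, 0): internal (1.7071, -1.7071); octagon support 2.4142 vs apothem 1.2 → ∉ W
#6 (-2, -2, 1, -3): internal (-2.7071, -4.5355); octagon support 5.1213 vs apothem 1.2 → ∉ W
#7 (1, -1, 1, -1): internal (1.0000, -2.4142); octagon support 2.4142 vs apothem 1.2 → ∉ W

2, 3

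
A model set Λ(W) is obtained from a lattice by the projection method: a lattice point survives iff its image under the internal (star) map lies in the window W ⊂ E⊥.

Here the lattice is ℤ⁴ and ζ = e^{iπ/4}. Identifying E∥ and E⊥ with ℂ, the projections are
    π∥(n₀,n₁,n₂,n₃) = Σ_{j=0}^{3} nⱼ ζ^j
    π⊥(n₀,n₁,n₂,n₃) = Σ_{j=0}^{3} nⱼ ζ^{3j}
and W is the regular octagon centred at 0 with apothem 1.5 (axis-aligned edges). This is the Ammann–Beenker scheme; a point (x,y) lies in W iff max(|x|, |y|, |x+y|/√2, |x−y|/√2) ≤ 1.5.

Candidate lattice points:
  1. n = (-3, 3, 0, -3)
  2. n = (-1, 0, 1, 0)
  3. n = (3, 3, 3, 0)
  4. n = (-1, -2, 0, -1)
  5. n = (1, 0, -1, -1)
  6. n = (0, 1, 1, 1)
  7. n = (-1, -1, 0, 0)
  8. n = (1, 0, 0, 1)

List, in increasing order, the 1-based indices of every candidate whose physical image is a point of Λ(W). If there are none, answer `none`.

π⊥(n) = n₀ + n₁ζ³ + n₂ζ⁶ + n₃ζ⁹ where ζ = e^{iπ/4}.
candidate 1: n = (-3, 3, 0, -3) → π⊥ ≈ (-7.242641, +0.000000); max(|x|,|y|,|x±y|/√2) = 7.242641 > 1.5 ⇒ ∉ W
candidate 2: n = (-1, 0, 1, 0) → π⊥ ≈ (-1.000000, -1.000000); max(|x|,|y|,|x±y|/√2) = 1.414214 ≤ 1.5 ⇒ ∈ W
candidate 3: n = (3, 3, 3, 0) → π⊥ ≈ (+0.878680, -0.878680); max(|x|,|y|,|x±y|/√2) = 1.242641 ≤ 1.5 ⇒ ∈ W
candidate 4: n = (-1, -2, 0, -1) → π⊥ ≈ (-0.292893, -2.121320); max(|x|,|y|,|x±y|/√2) = 2.121320 > 1.5 ⇒ ∉ W
candidate 5: n = (1, 0, -1, -1) → π⊥ ≈ (+0.292893, +0.292893); max(|x|,|y|,|x±y|/√2) = 0.414214 ≤ 1.5 ⇒ ∈ W
candidate 6: n = (0, 1, 1, 1) → π⊥ ≈ (+0.000000, +0.414214); max(|x|,|y|,|x±y|/√2) = 0.414214 ≤ 1.5 ⇒ ∈ W
candidate 7: n = (-1, -1, 0, 0) → π⊥ ≈ (-0.292893, -0.707107); max(|x|,|y|,|x±y|/√2) = 0.707107 ≤ 1.5 ⇒ ∈ W
candidate 8: n = (1, 0, 0, 1) → π⊥ ≈ (+1.707107, +0.707107); max(|x|,|y|,|x±y|/√2) = 1.707107 > 1.5 ⇒ ∉ W

2, 3, 5, 6, 7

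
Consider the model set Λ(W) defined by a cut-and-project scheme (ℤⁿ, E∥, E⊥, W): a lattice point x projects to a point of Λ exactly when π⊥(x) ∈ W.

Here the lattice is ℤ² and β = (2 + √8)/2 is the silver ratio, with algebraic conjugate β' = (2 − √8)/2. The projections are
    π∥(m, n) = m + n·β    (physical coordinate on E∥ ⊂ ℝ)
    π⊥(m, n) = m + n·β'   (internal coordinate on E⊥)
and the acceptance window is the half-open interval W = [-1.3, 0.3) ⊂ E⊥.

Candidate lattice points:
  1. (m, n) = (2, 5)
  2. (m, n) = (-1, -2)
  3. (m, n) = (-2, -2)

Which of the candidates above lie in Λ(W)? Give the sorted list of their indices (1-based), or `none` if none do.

1, 2, 3

β' = (2−√8)/2 ≈ -0.414214.
[1] lift (2,5): star map gives -0.071068; window check -1.3 ≤ -0.071068 < 0.3 is true → IN Λ
[2] lift (-1,-2): star map gives -0.171573; window check -1.3 ≤ -0.171573 < 0.3 is true → IN Λ
[3] lift (-2,-2): star map gives -1.171573; window check -1.3 ≤ -1.171573 < 0.3 is true → IN Λ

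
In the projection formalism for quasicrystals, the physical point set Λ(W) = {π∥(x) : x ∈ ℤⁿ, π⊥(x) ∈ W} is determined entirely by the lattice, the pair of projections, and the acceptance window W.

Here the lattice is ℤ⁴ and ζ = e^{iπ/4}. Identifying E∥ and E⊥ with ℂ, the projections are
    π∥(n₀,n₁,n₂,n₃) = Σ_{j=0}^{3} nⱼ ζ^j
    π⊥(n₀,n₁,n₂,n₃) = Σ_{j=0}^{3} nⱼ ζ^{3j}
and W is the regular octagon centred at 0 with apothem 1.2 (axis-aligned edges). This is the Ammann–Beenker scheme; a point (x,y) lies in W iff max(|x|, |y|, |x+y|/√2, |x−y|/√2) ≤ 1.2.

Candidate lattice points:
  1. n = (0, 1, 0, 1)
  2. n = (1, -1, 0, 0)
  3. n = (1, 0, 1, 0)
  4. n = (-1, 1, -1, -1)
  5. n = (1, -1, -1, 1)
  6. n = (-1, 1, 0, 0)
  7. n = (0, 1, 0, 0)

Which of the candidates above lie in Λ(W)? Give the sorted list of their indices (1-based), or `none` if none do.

With ζ = e^{iπ/4} the internal vectors are ζ^0,ζ^3,ζ^6,ζ^9.
#1 (0, 1, 0, 1): internal (0.00000, 1.41421); octagon support 1.41421 vs apothem 1.2 → ∉ W
#2 (1, -1, 0, 0): internal (1.70711, -0.70711); octagon support 1.70711 vs apothem 1.2 → ∉ W
#3 (1, 0, 1, 0): internal (1.00000, -1.00000); octagon support 1.41421 vs apothem 1.2 → ∉ W
#4 (-1, 1, -1, -1): internal (-2.41421, 1.00000); octagon support 2.41421 vs apothem 1.2 → ∉ W
#5 (1, -1, -1, 1): internal (2.41421, 1.00000); octagon support 2.41421 vs apothem 1.2 → ∉ W
#6 (-1, 1, 0, 0): internal (-1.70711, 0.70711); octagon support 1.70711 vs apothem 1.2 → ∉ W
#7 (0, 1, 0, 0): internal (-0.70711, 0.70711); octagon support 1.00000 vs apothem 1.2 → ∈ W

7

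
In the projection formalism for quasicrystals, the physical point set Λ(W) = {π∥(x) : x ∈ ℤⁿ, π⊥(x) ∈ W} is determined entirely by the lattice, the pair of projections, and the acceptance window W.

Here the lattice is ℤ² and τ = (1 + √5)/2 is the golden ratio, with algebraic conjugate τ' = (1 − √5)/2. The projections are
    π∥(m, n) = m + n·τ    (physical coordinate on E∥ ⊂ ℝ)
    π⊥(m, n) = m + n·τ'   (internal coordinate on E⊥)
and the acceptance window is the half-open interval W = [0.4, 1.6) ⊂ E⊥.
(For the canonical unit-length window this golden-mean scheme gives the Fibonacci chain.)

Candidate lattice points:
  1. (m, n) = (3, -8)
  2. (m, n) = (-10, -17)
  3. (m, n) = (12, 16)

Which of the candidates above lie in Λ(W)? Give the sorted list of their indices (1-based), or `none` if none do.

τ' = (1−√5)/2 ≈ -0.6180.
#1 (3,-8): internal coord 3 + (-8)·τ' = +7.9443; +7.9443 ∉ [0.4, 1.6) → out
#2 (-10,-17): internal coord -10 + (-17)·τ' = +0.5066; +0.5066 ∈ [0.4, 1.6) → IN Λ
#3 (12,16): internal coord 12 + (16)·τ' = +2.1115; +2.1115 ∉ [0.4, 1.6) → out

2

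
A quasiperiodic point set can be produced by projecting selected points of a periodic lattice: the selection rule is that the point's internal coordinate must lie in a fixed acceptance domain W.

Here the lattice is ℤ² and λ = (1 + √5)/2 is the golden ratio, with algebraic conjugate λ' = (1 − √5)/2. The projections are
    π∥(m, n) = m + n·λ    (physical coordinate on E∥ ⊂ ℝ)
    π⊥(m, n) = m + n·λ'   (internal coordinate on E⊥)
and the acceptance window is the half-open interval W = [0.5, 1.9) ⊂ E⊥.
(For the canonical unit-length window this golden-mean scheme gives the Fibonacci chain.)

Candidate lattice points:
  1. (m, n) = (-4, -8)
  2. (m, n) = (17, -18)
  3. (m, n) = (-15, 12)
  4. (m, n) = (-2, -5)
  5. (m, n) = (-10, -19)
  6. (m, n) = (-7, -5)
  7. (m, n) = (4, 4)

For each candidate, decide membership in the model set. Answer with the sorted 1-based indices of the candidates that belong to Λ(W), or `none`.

1, 4, 5, 7

Numerically λ ≈ 1.6180 and λ' = −1/λ ≈ -0.6180.
candidate 1: (m,n)=(-4,-8) → π∥ = -4-8·λ ≈ -16.9443, π⊥ = -4-8·λ' ≈ 0.9443 ∈ [0.5, 1.9) ⇒ IN Λ
candidate 2: (m,n)=(17,-18) → π∥ = 17-18·λ ≈ -12.1246, π⊥ = 17-18·λ' ≈ 28.1246 ∉ [0.5, 1.9) ⇒ out
candidate 3: (m,n)=(-15,12) → π∥ = -15+12·λ ≈ 4.4164, π⊥ = -15+12·λ' ≈ -22.4164 ∉ [0.5, 1.9) ⇒ out
candidate 4: (m,n)=(-2,-5) → π∥ = -2-5·λ ≈ -10.0902, π⊥ = -2-5·λ' ≈ 1.0902 ∈ [0.5, 1.9) ⇒ IN Λ
candidate 5: (m,n)=(-10,-19) → π∥ = -10-19·λ ≈ -40.7426, π⊥ = -10-19·λ' ≈ 1.7426 ∈ [0.5, 1.9) ⇒ IN Λ
candidate 6: (m,n)=(-7,-5) → π∥ = -7-5·λ ≈ -15.0902, π⊥ = -7-5·λ' ≈ -3.9098 ∉ [0.5, 1.9) ⇒ out
candidate 7: (m,n)=(4,4) → π∥ = 4+4·λ ≈ 10.4721, π⊥ = 4+4·λ' ≈ 1.5279 ∈ [0.5, 1.9) ⇒ IN Λ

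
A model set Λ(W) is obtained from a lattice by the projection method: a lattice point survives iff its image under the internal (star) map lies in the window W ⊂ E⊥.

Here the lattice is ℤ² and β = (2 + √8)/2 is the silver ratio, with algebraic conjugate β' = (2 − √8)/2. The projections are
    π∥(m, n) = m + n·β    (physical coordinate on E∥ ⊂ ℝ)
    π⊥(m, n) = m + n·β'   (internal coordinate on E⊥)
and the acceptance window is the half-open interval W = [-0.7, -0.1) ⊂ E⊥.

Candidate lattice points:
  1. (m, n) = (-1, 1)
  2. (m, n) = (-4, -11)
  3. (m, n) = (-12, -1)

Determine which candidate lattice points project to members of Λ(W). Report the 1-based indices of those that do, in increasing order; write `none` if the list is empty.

none

Compute β' = (2−√8)/2 = -0.41421, so π⊥(m,n) = m -0.41421·n.
#1 (-1,1): internal coord -1 + (1)·β' = -1.41421; -1.41421 ∉ [-0.7, -0.1) → out
#2 (-4,-11): internal coord -4 + (-11)·β' = +0.55635; +0.55635 ∉ [-0.7, -0.1) → out
#3 (-12,-1): internal coord -12 + (-1)·β' = -11.58579; -11.58579 ∉ [-0.7, -0.1) → out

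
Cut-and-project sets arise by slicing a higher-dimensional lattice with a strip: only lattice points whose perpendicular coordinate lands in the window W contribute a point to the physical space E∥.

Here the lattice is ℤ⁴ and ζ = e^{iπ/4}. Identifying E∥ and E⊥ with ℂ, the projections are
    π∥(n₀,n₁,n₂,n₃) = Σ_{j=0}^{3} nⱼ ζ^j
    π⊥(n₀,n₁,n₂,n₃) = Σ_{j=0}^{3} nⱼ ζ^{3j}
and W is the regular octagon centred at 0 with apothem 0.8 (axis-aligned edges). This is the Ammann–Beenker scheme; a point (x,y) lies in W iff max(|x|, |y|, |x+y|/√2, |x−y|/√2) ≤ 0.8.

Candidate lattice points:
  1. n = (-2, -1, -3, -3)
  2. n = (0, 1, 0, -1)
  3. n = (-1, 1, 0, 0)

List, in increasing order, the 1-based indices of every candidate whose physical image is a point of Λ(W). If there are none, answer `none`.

π⊥(n) = n₀ + n₁ζ³ + n₂ζ⁶ + n₃ζ⁹ where ζ = e^{iπ/4}.
#1 (-2, -1, -3, -3): internal (-3.414214, 0.171573); octagon support 3.414214 vs apothem 0.8 → ∉ W
#2 (0, 1, 0, -1): internal (-1.414214, 0.000000); octagon support 1.414214 vs apothem 0.8 → ∉ W
#3 (-1, 1, 0, 0): internal (-1.707107, 0.707107); octagon support 1.707107 vs apothem 0.8 → ∉ W

none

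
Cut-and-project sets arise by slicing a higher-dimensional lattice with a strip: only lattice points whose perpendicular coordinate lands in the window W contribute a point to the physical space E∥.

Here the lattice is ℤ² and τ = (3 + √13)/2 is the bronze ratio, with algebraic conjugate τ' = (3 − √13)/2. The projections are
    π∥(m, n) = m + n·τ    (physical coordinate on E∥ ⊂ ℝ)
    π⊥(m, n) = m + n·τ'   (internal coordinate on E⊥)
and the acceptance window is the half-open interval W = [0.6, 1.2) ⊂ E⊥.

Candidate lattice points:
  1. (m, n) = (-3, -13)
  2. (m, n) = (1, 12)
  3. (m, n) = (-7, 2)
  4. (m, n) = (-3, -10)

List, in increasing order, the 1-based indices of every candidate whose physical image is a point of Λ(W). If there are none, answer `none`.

1

Numerically τ ≈ 3.30278 and τ' = −1/τ ≈ -0.30278.
[1] lift (-3,-13): star map gives 0.93608; window check 0.6 ≤ 0.93608 < 1.2 is true → IN Λ
[2] lift (1,12): star map gives -2.63331; window check 0.6 ≤ -2.63331 < 1.2 is false → out
[3] lift (-7,2): star map gives -7.60555; window check 0.6 ≤ -7.60555 < 1.2 is false → out
[4] lift (-3,-10): star map gives 0.02776; window check 0.6 ≤ 0.02776 < 1.2 is false → out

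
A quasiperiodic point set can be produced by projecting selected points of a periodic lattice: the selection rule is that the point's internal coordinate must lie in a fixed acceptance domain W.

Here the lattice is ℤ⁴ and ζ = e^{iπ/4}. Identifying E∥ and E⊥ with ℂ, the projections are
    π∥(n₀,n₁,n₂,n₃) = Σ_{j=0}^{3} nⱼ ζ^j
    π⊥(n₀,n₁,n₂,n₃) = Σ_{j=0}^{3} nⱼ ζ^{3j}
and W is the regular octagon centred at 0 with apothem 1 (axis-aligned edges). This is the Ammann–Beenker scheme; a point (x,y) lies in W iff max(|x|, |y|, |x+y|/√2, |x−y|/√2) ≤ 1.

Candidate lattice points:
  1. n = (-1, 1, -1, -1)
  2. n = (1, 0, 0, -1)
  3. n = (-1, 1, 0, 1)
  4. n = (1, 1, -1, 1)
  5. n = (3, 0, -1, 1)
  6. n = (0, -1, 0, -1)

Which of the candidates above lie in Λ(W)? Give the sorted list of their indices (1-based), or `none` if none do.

2

π⊥(n) = n₀ + n₁ζ³ + n₂ζ⁶ + n₃ζ⁹ where ζ = e^{iπ/4}.
#1 (-1, 1, -1, -1): internal (-2.4142, 1.0000); octagon support 2.4142 vs apothem 1 → ∉ W
#2 (1, 0, 0, -1): internal (0.2929, -0.7071); octagon support 0.7071 vs apothem 1 → ∈ W
#3 (-1, 1, 0, 1): internal (-1.0000, 1.4142); octagon support 1.7071 vs apothem 1 → ∉ W
#4 (1, 1, -1, 1): internal (1.0000, 2.4142); octagon support 2.4142 vs apothem 1 → ∉ W
#5 (3, 0, -1, 1): internal (3.7071, 1.7071); octagon support 3.8284 vs apothem 1 → ∉ W
#6 (0, -1, 0, -1): internal (0.0000, -1.4142); octagon support 1.4142 vs apothem 1 → ∉ W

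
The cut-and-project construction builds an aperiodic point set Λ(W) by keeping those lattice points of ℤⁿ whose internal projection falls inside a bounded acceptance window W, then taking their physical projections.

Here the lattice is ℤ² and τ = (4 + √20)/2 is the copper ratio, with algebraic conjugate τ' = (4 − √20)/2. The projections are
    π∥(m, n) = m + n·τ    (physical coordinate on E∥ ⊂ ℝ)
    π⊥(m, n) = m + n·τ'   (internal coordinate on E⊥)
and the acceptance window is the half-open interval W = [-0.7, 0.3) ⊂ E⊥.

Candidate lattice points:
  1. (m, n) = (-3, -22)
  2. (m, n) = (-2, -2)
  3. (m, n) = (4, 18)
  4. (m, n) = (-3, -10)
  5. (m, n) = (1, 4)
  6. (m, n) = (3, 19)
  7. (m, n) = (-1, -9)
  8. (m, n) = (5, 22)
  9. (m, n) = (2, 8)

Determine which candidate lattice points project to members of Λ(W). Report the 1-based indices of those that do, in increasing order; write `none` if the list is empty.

τ' = (4−√20)/2 ≈ -0.2361.
#1 (-3,-22): internal coord -3 + (-22)·τ' = +2.1935; +2.1935 ∉ [-0.7, 0.3) → out
#2 (-2,-2): internal coord -2 + (-2)·τ' = -1.5279; -1.5279 ∉ [-0.7, 0.3) → out
#3 (4,18): internal coord 4 + (18)·τ' = -0.2492; -0.2492 ∈ [-0.7, 0.3) → IN Λ
#4 (-3,-10): internal coord -3 + (-10)·τ' = -0.6393; -0.6393 ∈ [-0.7, 0.3) → IN Λ
#5 (1,4): internal coord 1 + (4)·τ' = +0.0557; +0.0557 ∈ [-0.7, 0.3) → IN Λ
#6 (3,19): internal coord 3 + (19)·τ' = -1.4853; -1.4853 ∉ [-0.7, 0.3) → out
#7 (-1,-9): internal coord -1 + (-9)·τ' = +1.1246; +1.1246 ∉ [-0.7, 0.3) → out
#8 (5,22): internal coord 5 + (22)·τ' = -0.1935; -0.1935 ∈ [-0.7, 0.3) → IN Λ
#9 (2,8): internal coord 2 + (8)·τ' = +0.1115; +0.1115 ∈ [-0.7, 0.3) → IN Λ

3, 4, 5, 8, 9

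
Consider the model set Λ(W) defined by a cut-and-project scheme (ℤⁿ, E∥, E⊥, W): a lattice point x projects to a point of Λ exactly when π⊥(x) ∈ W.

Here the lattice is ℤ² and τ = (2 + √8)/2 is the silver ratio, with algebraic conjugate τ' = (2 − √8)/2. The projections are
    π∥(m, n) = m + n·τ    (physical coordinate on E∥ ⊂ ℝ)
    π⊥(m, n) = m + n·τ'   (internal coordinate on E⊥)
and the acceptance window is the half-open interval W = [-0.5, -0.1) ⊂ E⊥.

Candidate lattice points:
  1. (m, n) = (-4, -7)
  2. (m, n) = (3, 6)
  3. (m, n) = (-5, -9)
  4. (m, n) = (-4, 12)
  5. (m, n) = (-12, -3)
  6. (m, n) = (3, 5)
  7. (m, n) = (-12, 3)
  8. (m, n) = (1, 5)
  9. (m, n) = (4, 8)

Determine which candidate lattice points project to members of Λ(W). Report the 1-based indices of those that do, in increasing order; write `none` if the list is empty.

Compute τ' = (2−√8)/2 = -0.4142, so π⊥(m,n) = m -0.4142·n.
#1 (-4,-7): internal coord -4 + (-7)·τ' = -1.1005; -1.1005 ∉ [-0.5, -0.1) → out
#2 (3,6): internal coord 3 + (6)·τ' = +0.5147; +0.5147 ∉ [-0.5, -0.1) → out
#3 (-5,-9): internal coord -5 + (-9)·τ' = -1.2721; -1.2721 ∉ [-0.5, -0.1) → out
#4 (-4,12): internal coord -4 + (12)·τ' = -8.9706; -8.9706 ∉ [-0.5, -0.1) → out
#5 (-12,-3): internal coord -12 + (-3)·τ' = -10.7574; -10.7574 ∉ [-0.5, -0.1) → out
#6 (3,5): internal coord 3 + (5)·τ' = +0.9289; +0.9289 ∉ [-0.5, -0.1) → out
#7 (-12,3): internal coord -12 + (3)·τ' = -13.2426; -13.2426 ∉ [-0.5, -0.1) → out
#8 (1,5): internal coord 1 + (5)·τ' = -1.0711; -1.0711 ∉ [-0.5, -0.1) → out
#9 (4,8): internal coord 4 + (8)·τ' = +0.6863; +0.6863 ∉ [-0.5, -0.1) → out

none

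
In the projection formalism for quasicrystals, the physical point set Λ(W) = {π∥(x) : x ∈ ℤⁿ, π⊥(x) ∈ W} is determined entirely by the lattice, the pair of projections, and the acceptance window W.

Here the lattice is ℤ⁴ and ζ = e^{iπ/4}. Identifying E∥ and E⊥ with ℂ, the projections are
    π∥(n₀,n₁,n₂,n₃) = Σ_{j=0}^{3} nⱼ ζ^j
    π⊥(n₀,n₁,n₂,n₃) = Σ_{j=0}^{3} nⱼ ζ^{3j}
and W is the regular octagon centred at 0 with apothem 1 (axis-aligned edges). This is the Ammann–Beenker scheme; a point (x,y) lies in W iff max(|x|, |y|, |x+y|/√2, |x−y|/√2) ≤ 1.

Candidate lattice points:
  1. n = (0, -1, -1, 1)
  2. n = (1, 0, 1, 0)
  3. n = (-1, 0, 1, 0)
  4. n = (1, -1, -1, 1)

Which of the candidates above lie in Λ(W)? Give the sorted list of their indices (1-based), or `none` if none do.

Internal map: ζ^{3j} for j=0..3 gives (1,0), (−√2/2,√2/2), (0,−1), (√2/2,√2/2).
#1 (0, -1, -1, 1): internal (1.414214, 1.000000); octagon support 1.707107 vs apothem 1 → ∉ W
#2 (1, 0, 1, 0): internal (1.000000, -1.000000); octagon support 1.414214 vs apothem 1 → ∉ W
#3 (-1, 0, 1, 0): internal (-1.000000, -1.000000); octagon support 1.414214 vs apothem 1 → ∉ W
#4 (1, -1, -1, 1): internal (2.414214, 1.000000); octagon support 2.414214 vs apothem 1 → ∉ W

none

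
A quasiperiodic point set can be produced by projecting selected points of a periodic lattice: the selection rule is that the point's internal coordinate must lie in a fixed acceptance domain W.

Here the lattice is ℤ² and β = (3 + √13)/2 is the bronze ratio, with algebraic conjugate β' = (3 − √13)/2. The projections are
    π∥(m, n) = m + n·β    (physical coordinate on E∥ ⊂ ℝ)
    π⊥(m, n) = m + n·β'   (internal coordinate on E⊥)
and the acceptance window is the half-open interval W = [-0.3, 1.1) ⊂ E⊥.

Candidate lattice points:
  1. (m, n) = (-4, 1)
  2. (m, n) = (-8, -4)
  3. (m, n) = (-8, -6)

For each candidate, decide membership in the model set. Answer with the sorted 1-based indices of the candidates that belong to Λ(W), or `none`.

Numerically β ≈ 3.30278 and β' = −1/β ≈ -0.30278.
#1 (-4,1): internal coord -4 + (1)·β' = -4.30278; -4.30278 ∉ [-0.3, 1.1) → out
#2 (-8,-4): internal coord -8 + (-4)·β' = -6.78890; -6.78890 ∉ [-0.3, 1.1) → out
#3 (-8,-6): internal coord -8 + (-6)·β' = -6.18335; -6.18335 ∉ [-0.3, 1.1) → out

none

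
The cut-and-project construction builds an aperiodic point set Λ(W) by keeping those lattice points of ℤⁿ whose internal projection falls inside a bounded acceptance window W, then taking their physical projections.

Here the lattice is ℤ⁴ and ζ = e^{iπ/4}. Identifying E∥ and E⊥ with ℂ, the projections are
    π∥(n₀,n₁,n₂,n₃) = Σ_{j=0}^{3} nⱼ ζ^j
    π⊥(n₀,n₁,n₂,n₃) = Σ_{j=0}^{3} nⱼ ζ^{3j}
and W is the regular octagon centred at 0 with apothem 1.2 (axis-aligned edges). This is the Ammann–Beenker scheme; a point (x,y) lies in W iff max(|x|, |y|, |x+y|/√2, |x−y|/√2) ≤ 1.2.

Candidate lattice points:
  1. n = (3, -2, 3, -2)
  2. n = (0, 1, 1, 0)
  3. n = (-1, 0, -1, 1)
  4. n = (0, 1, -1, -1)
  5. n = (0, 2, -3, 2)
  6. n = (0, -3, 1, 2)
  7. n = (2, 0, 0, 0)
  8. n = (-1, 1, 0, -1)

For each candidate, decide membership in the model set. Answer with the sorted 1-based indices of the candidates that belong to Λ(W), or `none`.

π⊥(n) = n₀ + n₁ζ³ + n₂ζ⁶ + n₃ζ⁹ where ζ = e^{iπ/4}.
#1 (3, -2, 3, -2): internal (3.000000, -5.828427); octagon support 6.242641 vs apothem 1.2 → ∉ W
#2 (0, 1, 1, 0): internal (-0.707107, -0.292893); octagon support 0.707107 vs apothem 1.2 → ∈ W
#3 (-1, 0, -1, 1): internal (-0.292893, 1.707107); octagon support 1.707107 vs apothem 1.2 → ∉ W
#4 (0, 1, -1, -1): internal (-1.414214, 1.000000); octagon support 1.707107 vs apothem 1.2 → ∉ W
#5 (0, 2, -3, 2): internal (0.000000, 5.828427); octagon support 5.828427 vs apothem 1.2 → ∉ W
#6 (0, -3, 1, 2): internal (3.535534, -1.707107); octagon support 3.707107 vs apothem 1.2 → ∉ W
#7 (2, 0, 0, 0): internal (2.000000, 0.000000); octagon support 2.000000 vs apothem 1.2 → ∉ W
#8 (-1, 1, 0, -1): internal (-2.414214, 0.000000); octagon support 2.414214 vs apothem 1.2 → ∉ W

2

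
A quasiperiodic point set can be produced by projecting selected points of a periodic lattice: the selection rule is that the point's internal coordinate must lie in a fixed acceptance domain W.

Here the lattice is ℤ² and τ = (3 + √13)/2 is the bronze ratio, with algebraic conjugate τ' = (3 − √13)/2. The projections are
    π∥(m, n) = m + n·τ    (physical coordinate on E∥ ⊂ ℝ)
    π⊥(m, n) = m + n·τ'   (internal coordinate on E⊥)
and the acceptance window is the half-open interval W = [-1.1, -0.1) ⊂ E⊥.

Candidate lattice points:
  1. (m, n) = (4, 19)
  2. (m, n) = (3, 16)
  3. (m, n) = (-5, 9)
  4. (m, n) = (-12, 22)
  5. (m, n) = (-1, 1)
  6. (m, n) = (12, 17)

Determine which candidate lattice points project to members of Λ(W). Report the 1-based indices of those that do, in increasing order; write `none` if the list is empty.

τ' = (3−√13)/2 ≈ -0.3028.
[1] lift (4,19): star map gives -1.7527; window check -1.1 ≤ -1.7527 < -0.1 is false → out
[2] lift (3,16): star map gives -1.8444; window check -1.1 ≤ -1.8444 < -0.1 is false → out
[3] lift (-5,9): star map gives -7.7250; window check -1.1 ≤ -7.7250 < -0.1 is false → out
[4] lift (-12,22): star map gives -18.6611; window check -1.1 ≤ -18.6611 < -0.1 is false → out
[5] lift (-1,1): star map gives -1.3028; window check -1.1 ≤ -1.3028 < -0.1 is false → out
[6] lift (12,17): star map gives 6.8528; window check -1.1 ≤ 6.8528 < -0.1 is false → out

none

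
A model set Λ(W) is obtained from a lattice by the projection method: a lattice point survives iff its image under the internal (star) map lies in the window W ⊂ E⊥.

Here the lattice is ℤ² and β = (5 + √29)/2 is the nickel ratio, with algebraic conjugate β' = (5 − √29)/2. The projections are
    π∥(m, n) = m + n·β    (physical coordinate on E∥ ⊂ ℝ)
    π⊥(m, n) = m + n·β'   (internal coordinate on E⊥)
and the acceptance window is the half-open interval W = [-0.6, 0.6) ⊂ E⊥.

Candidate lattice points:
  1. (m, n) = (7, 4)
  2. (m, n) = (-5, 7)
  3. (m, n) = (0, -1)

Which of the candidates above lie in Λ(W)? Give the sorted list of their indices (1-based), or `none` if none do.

β' = (5−√29)/2 ≈ -0.19258.
candidate 1: (m,n)=(7,4) → π∥ = 7+4·β ≈ 27.77033, π⊥ = 7+4·β' ≈ 6.22967 ∉ [-0.6, 0.6) ⇒ out
candidate 2: (m,n)=(-5,7) → π∥ = -5+7·β ≈ 31.34808, π⊥ = -5+7·β' ≈ -6.34808 ∉ [-0.6, 0.6) ⇒ out
candidate 3: (m,n)=(0,-1) → π∥ = 0-1·β ≈ -5.19258, π⊥ = 0-1·β' ≈ 0.19258 ∈ [-0.6, 0.6) ⇒ IN Λ

3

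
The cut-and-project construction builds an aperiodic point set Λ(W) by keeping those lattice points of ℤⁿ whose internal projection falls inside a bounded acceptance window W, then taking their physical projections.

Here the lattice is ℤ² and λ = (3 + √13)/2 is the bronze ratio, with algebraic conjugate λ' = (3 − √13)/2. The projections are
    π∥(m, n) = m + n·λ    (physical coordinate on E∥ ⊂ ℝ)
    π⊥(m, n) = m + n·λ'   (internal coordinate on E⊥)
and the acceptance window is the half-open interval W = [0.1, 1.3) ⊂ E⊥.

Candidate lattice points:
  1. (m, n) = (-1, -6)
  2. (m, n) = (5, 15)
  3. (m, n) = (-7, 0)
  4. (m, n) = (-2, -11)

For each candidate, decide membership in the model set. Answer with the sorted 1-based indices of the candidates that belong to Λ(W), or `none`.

λ' = (3−√13)/2 ≈ -0.302776.
candidate 1: (m,n)=(-1,-6) → π∥ = -1-6·λ ≈ -20.816654, π⊥ = -1-6·λ' ≈ 0.816654 ∈ [0.1, 1.3) ⇒ IN Λ
candidate 2: (m,n)=(5,15) → π∥ = 5+15·λ ≈ 54.541635, π⊥ = 5+15·λ' ≈ 0.458365 ∈ [0.1, 1.3) ⇒ IN Λ
candidate 3: (m,n)=(-7,0) → π∥ = -7+0·λ ≈ -7.000000, π⊥ = -7+0·λ' ≈ -7.000000 ∉ [0.1, 1.3) ⇒ out
candidate 4: (m,n)=(-2,-11) → π∥ = -2-11·λ ≈ -38.330532, π⊥ = -2-11·λ' ≈ 1.330532 ∉ [0.1, 1.3) ⇒ out

1, 2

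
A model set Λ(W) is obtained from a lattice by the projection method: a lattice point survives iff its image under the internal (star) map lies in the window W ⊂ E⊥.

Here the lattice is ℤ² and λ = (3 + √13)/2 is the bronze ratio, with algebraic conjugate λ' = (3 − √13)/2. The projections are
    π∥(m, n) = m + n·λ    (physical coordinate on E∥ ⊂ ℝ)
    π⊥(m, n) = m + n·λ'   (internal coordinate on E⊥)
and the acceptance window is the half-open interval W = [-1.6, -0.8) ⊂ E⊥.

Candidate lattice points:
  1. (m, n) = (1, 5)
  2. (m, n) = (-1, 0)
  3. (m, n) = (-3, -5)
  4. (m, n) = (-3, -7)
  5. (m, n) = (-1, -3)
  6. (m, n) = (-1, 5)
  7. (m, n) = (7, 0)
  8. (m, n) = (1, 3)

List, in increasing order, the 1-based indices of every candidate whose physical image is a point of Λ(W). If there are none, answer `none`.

Compute λ' = (3−√13)/2 = -0.30278, so π⊥(m,n) = m -0.30278·n.
candidate 1: (m,n)=(1,5) → π∥ = 1+5·λ ≈ 17.51388, π⊥ = 1+5·λ' ≈ -0.51388 ∉ [-1.6, -0.8) ⇒ out
candidate 2: (m,n)=(-1,0) → π∥ = -1+0·λ ≈ -1.00000, π⊥ = -1+0·λ' ≈ -1.00000 ∈ [-1.6, -0.8) ⇒ IN Λ
candidate 3: (m,n)=(-3,-5) → π∥ = -3-5·λ ≈ -19.51388, π⊥ = -3-5·λ' ≈ -1.48612 ∈ [-1.6, -0.8) ⇒ IN Λ
candidate 4: (m,n)=(-3,-7) → π∥ = -3-7·λ ≈ -26.11943, π⊥ = -3-7·λ' ≈ -0.88057 ∈ [-1.6, -0.8) ⇒ IN Λ
candidate 5: (m,n)=(-1,-3) → π∥ = -1-3·λ ≈ -10.90833, π⊥ = -1-3·λ' ≈ -0.09167 ∉ [-1.6, -0.8) ⇒ out
candidate 6: (m,n)=(-1,5) → π∥ = -1+5·λ ≈ 15.51388, π⊥ = -1+5·λ' ≈ -2.51388 ∉ [-1.6, -0.8) ⇒ out
candidate 7: (m,n)=(7,0) → π∥ = 7+0·λ ≈ 7.00000, π⊥ = 7+0·λ' ≈ 7.00000 ∉ [-1.6, -0.8) ⇒ out
candidate 8: (m,n)=(1,3) → π∥ = 1+3·λ ≈ 10.90833, π⊥ = 1+3·λ' ≈ 0.09167 ∉ [-1.6, -0.8) ⇒ out

2, 3, 4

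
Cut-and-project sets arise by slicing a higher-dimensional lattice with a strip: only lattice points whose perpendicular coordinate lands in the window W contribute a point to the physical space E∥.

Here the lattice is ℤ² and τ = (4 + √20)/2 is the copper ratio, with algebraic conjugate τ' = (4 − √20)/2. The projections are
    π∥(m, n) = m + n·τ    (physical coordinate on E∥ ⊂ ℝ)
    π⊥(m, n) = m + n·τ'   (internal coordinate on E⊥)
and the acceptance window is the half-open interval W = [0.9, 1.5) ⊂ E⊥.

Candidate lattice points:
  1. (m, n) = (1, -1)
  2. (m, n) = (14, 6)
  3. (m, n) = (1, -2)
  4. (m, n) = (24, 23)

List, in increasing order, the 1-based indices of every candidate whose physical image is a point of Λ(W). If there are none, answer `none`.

Compute τ' = (4−√20)/2 = -0.2361, so π⊥(m,n) = m -0.2361·n.
candidate 1: (m,n)=(1,-1) → π∥ = 1-1·τ ≈ -3.2361, π⊥ = 1-1·τ' ≈ 1.2361 ∈ [0.9, 1.5) ⇒ IN Λ
candidate 2: (m,n)=(14,6) → π∥ = 14+6·τ ≈ 39.4164, π⊥ = 14+6·τ' ≈ 12.5836 ∉ [0.9, 1.5) ⇒ out
candidate 3: (m,n)=(1,-2) → π∥ = 1-2·τ ≈ -7.4721, π⊥ = 1-2·τ' ≈ 1.4721 ∈ [0.9, 1.5) ⇒ IN Λ
candidate 4: (m,n)=(24,23) → π∥ = 24+23·τ ≈ 121.4296, π⊥ = 24+23·τ' ≈ 18.5704 ∉ [0.9, 1.5) ⇒ out

1, 3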